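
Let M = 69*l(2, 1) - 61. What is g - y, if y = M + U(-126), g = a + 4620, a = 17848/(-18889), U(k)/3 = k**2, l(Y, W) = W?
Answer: -812547072/18889 ≈ -43017.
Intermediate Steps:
U(k) = 3*k**2
a = -17848/18889 (a = 17848*(-1/18889) = -17848/18889 ≈ -0.94489)
M = 8 (M = 69*1 - 61 = 69 - 61 = 8)
g = 87249332/18889 (g = -17848/18889 + 4620 = 87249332/18889 ≈ 4619.1)
y = 47636 (y = 8 + 3*(-126)**2 = 8 + 3*15876 = 8 + 47628 = 47636)
g - y = 87249332/18889 - 1*47636 = 87249332/18889 - 47636 = -812547072/18889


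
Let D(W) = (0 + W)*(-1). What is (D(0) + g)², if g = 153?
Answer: 23409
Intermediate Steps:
D(W) = -W (D(W) = W*(-1) = -W)
(D(0) + g)² = (-1*0 + 153)² = (0 + 153)² = 153² = 23409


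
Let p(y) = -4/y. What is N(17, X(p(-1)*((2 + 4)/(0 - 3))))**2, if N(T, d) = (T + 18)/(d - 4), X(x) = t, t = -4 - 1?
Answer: 1225/81 ≈ 15.123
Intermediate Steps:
t = -5
X(x) = -5
N(T, d) = (18 + T)/(-4 + d)
N(17, X(p(-1)*((2 + 4)/(0 - 3))))**2 = ((18 + 17)/(-4 - 5))**2 = (35/(-9))**2 = (-1/9*35)**2 = (-35/9)**2 = 1225/81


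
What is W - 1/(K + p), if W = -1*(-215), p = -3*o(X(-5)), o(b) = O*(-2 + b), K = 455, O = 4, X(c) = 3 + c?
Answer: 108144/503 ≈ 215.00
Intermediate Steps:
o(b) = -8 + 4*b (o(b) = 4*(-2 + b) = -8 + 4*b)
p = 48 (p = -3*(-8 + 4*(3 - 5)) = -3*(-8 + 4*(-2)) = -3*(-8 - 8) = -3*(-16) = 48)
W = 215
W - 1/(K + p) = 215 - 1/(455 + 48) = 215 - 1/503 = 108144/503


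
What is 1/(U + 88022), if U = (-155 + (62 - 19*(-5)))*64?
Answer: 1/88150 ≈ 1.1344e-5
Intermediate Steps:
U = 128 (U = (-155 + (62 + 95))*64 = (-155 + 157)*64 = 2*64 = 128)
1/(U + 88022) = 1/(128 + 88022) = 1/88150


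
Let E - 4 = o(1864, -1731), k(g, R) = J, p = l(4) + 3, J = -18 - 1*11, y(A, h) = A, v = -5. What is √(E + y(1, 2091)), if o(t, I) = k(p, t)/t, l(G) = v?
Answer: √4329606/932 ≈ 2.2326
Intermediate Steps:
l(G) = -5
J = -29 (J = -18 - 11 = -29)
p = -2 (p = -5 + 3 = -2)
k(g, R) = -29
o(t, I) = -29/t
E = 7427/1864 (E = 4 - 29/1864 = 7427/1864 ≈ 3.9844)
√(E + y(1, 2091)) = √(7427/1864 + 1) = √(9291/1864) = √4329606/932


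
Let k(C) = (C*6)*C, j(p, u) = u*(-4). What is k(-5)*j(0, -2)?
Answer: 1200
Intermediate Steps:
j(p, u) = -4*u
k(C) = 6*C**2 (k(C) = (6*C)*C = 6*C**2)
k(-5)*j(0, -2) = (6*(-5)**2)*(-4*(-2)) = (6*25)*8 = 150*8 = 1200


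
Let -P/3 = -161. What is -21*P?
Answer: -10143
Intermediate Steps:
P = 483 (P = -3*(-161) = 483)
-21*P = -21*483 = -10143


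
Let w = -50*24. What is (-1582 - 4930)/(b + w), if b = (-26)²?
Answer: 1628/131 ≈ 12.427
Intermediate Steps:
w = -1200
b = 676
(-1582 - 4930)/(b + w) = (-1582 - 4930)/(676 - 1200) = -6512/(-524) = -6512*(-1/524) = 1628/131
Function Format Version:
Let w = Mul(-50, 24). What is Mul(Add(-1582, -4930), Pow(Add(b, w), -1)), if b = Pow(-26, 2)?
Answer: Rational(1628, 131) ≈ 12.427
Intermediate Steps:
w = -1200
b = 676
Mul(Add(-1582, -4930), Pow(Add(b, w), -1)) = Mul(Add(-1582, -4930), Pow(Add(676, -1200), -1)) = Mul(-6512, Pow(-524, -1)) = Mul(-6512, Rational(-1, 524)) = Rational(1628, 131)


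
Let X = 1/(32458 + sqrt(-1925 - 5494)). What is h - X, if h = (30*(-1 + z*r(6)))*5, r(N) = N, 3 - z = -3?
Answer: 5531028178292/1053529183 + I*sqrt(7419)/1053529183 ≈ 5250.0 + 8.1757e-8*I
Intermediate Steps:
z = 6 (z = 3 - 1*(-3) = 3 + 3 = 6)
h = 5250 (h = (30*(-1 + 6*6))*5 = (30*(-1 + 36))*5 = (30*35)*5 = 1050*5 = 5250)
X = 1/(32458 + I*sqrt(7419)) (X = 1/(32458 + sqrt(-7419)) = 1/(32458 + I*sqrt(7419)) ≈ 3.0809e-5 - 8.176e-8*I)
h - X = 5250 - (32458/1053529183 - I*sqrt(7419)/1053529183) = 5250 + (-32458/1053529183 + I*sqrt(7419)/1053529183) = 5531028178292/1053529183 + I*sqrt(7419)/1053529183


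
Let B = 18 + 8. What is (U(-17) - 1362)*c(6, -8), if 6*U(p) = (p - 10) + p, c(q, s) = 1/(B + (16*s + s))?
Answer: 2054/165 ≈ 12.448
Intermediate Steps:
B = 26
c(q, s) = 1/(26 + 17*s) (c(q, s) = 1/(26 + (16*s + s)) = 1/(26 + 17*s))
U(p) = -5/3 + p/3 (U(p) = ((p - 10) + p)/6 = ((-10 + p) + p)/6 = (-10 + 2*p)/6 = -5/3 + p/3)
(U(-17) - 1362)*c(6, -8) = ((-5/3 + (⅓)*(-17)) - 1362)/(26 + 17*(-8)) = ((-5/3 - 17/3) - 1362)/(26 - 136) = (-22/3 - 1362)/(-110) = -4108/3*(-1/110) = 2054/165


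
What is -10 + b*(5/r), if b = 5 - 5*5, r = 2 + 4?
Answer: -80/3 ≈ -26.667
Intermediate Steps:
r = 6
b = -20 (b = 5 - 25 = -20)
-10 + b*(5/r) = -10 - 100/6 = -10 - 20*⅚ = -10 - 50/3 = -80/3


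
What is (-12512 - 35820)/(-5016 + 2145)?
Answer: 48332/2871 ≈ 16.835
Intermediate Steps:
(-12512 - 35820)/(-5016 + 2145) = -48332/(-2871) = -48332*(-1/2871) = 48332/2871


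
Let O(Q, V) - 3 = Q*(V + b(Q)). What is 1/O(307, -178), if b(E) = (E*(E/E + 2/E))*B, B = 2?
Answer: 1/135083 ≈ 7.4029e-6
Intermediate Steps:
b(E) = 2*E*(1 + 2/E) (b(E) = (E*(E/E + 2/E))*2 = (E*(1 + 2/E))*2 = 2*E*(1 + 2/E))
O(Q, V) = 3 + Q*(4 + V + 2*Q) (O(Q, V) = 3 + Q*(V + (4 + 2*Q)) = 3 + Q*(4 + V + 2*Q))
1/O(307, -178) = 1/(3 + 307*(-178) + 2*307*(2 + 307)) = 1/(3 - 54646 + 2*307*309) = 1/(3 - 54646 + 189726) = 1/135083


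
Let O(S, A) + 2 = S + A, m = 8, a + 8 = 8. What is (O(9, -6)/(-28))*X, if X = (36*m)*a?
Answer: 0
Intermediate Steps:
a = 0 (a = -8 + 8 = 0)
X = 0 (X = (36*8)*0 = 288*0 = 0)
O(S, A) = -2 + A + S (O(S, A) = -2 + (S + A) = -2 + (A + S) = -2 + A + S)
(O(9, -6)/(-28))*X = ((-2 - 6 + 9)/(-28))*0 = (1*(-1/28))*0 = -1/28*0 = 0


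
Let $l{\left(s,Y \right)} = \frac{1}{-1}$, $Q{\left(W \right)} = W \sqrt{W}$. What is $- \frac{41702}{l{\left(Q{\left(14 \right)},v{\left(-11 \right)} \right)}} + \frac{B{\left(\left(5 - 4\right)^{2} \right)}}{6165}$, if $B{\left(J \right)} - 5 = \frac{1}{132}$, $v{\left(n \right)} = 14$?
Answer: $\frac{33936254221}{813780} \approx 41702.0$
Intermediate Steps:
$Q{\left(W \right)} = W^{\frac{3}{2}}$
$B{\left(J \right)} = \frac{661}{132}$ ($B{\left(J \right)} = 5 + \frac{1}{132} = \frac{661}{132}$)
$l{\left(s,Y \right)} = -1$
$- \frac{41702}{l{\left(Q{\left(14 \right)},v{\left(-11 \right)} \right)}} + \frac{B{\left(\left(5 - 4\right)^{2} \right)}}{6165} = - \frac{41702}{-1} + \frac{661}{132 \cdot 6165} = \left(-41702\right) \left(-1\right) + \frac{661}{132} \cdot \frac{1}{6165} = 41702 + \frac{661}{813780} = \frac{33936254221}{813780}$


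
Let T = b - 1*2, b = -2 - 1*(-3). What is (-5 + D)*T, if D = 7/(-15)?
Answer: 82/15 ≈ 5.4667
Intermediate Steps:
b = 1 (b = -2 + 3 = 1)
D = -7/15 (D = 7*(-1/15) = -7/15 ≈ -0.46667)
T = -1 (T = 1 - 1*2 = 1 - 2 = -1)
(-5 + D)*T = (-5 - 7/15)*(-1) = -82/15*(-1) = 82/15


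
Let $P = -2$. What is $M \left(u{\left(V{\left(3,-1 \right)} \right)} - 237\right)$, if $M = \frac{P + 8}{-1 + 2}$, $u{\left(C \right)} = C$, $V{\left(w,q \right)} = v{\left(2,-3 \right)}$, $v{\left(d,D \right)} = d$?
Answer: $-1410$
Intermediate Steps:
$V{\left(w,q \right)} = 2$
$M = 6$ ($M = \frac{-2 + 8}{-1 + 2} = \frac{6}{1} = 6 \cdot 1 = 6$)
$M \left(u{\left(V{\left(3,-1 \right)} \right)} - 237\right) = 6 \left(2 - 237\right) = 6 \left(-235\right) = -1410$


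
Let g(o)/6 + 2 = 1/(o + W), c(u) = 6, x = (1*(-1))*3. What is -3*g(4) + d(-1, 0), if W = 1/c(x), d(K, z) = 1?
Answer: 817/25 ≈ 32.680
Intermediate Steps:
x = -3 (x = -1*3 = -3)
W = ⅙ (W = 1/6 = ⅙ ≈ 0.16667)
g(o) = -12 + 6/(⅙ + o) (g(o) = -12 + 6/(o + ⅙) = -12 + 6/(⅙ + o))
-3*g(4) + d(-1, 0) = -72*(1 - 3*4)/(1 + 6*4) + 1 = -72*(1 - 12)/(1 + 24) + 1 = -72*(-11)/25 + 1 = -3*(-264/25) + 1 = 792/25 + 1 = 817/25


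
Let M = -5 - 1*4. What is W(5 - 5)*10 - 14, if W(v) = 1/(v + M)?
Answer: -136/9 ≈ -15.111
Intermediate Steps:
M = -9 (M = -5 - 4 = -9)
W(v) = 1/(-9 + v) (W(v) = 1/(v - 9) = 1/(-9 + v))
W(5 - 5)*10 - 14 = 10/(-9 + (5 - 5)) - 14 = 10/(-9 + 0) - 14 = 10/(-9) - 14 = -⅑*10 - 14 = -10/9 - 14 = -136/9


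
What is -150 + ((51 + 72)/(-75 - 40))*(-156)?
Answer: 1938/115 ≈ 16.852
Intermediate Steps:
-150 + ((51 + 72)/(-75 - 40))*(-156) = -150 + (123/(-115))*(-156) = -150 + (123*(-1/115))*(-156) = -150 - 123/115*(-156) = -150 + 19188/115 = 1938/115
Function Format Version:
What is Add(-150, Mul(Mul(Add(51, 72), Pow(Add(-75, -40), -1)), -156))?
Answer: Rational(1938, 115) ≈ 16.852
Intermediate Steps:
Add(-150, Mul(Mul(Add(51, 72), Pow(Add(-75, -40), -1)), -156)) = Add(-150, Mul(Mul(123, Pow(-115, -1)), -156)) = Add(-150, Mul(Mul(123, Rational(-1, 115)), -156)) = Add(-150, Mul(Rational(-123, 115), -156)) = Add(-150, Rational(19188, 115)) = Rational(1938, 115)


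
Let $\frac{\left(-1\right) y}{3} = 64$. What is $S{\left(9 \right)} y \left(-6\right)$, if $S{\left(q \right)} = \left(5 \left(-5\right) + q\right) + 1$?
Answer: $-17280$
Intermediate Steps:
$y = -192$ ($y = \left(-3\right) 64 = -192$)
$S{\left(q \right)} = -24 + q$ ($S{\left(q \right)} = \left(-25 + q\right) + 1 = -24 + q$)
$S{\left(9 \right)} y \left(-6\right) = \left(-24 + 9\right) \left(-192\right) \left(-6\right) = \left(-15\right) \left(-192\right) \left(-6\right) = 2880 \left(-6\right) = -17280$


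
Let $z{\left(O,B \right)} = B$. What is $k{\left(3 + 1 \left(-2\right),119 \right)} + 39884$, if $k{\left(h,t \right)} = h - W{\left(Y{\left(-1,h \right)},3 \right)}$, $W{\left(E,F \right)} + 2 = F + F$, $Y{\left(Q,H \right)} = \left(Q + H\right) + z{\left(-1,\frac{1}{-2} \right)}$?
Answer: $39881$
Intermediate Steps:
$Y{\left(Q,H \right)} = - \frac{1}{2} + H + Q$ ($Y{\left(Q,H \right)} = \left(Q + H\right) + \frac{1}{-2} = \left(H + Q\right) - \frac{1}{2} = - \frac{1}{2} + H + Q$)
$W{\left(E,F \right)} = -2 + 2 F$ ($W{\left(E,F \right)} = -2 + \left(F + F\right) = -2 + 2 F$)
$k{\left(h,t \right)} = -4 + h$ ($k{\left(h,t \right)} = h - \left(-2 + 2 \cdot 3\right) = h - \left(-2 + 6\right) = h - 4 = -4 + h$)
$k{\left(3 + 1 \left(-2\right),119 \right)} + 39884 = \left(-4 + \left(3 + 1 \left(-2\right)\right)\right) + 39884 = \left(-4 + \left(3 - 2\right)\right) + 39884 = \left(-4 + 1\right) + 39884 = -3 + 39884 = 39881$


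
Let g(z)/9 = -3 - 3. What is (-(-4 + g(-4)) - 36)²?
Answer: 484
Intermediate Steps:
g(z) = -54 (g(z) = 9*(-3 - 3) = 9*(-6) = -54)
(-(-4 + g(-4)) - 36)² = (-(-4 - 54) - 36)² = (-1*(-58) - 36)² = (58 - 36)² = 22² = 484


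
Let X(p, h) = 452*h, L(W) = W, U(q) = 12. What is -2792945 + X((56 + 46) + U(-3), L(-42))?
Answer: -2811929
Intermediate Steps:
-2792945 + X((56 + 46) + U(-3), L(-42)) = -2792945 + 452*(-42) = -2792945 - 18984 = -2811929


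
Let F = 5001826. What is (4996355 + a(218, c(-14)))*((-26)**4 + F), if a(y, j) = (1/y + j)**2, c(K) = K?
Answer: 648112872091241021/23762 ≈ 2.7275e+13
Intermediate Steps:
a(y, j) = (j + 1/y)**2
(4996355 + a(218, c(-14)))*((-26)**4 + F) = (4996355 + (1 - 14*218)**2/218**2)*((-26)**4 + 5001826) = (4996355 + (1 - 3052)**2/47524)*(456976 + 5001826) = (4996355 + (1/47524)*(-3051)**2)*5458802 = (4996355 + (1/47524)*9308601)*5458802 = (4996355 + 9308601/47524)*5458802 = (237456083621/47524)*5458802 = 648112872091241021/23762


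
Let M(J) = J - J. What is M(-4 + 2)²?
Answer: 0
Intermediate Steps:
M(J) = 0
M(-4 + 2)² = 0² = 0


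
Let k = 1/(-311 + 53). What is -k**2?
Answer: -1/66564 ≈ -1.5023e-5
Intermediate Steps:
k = -1/258 (k = 1/(-258) = -1/258 ≈ -0.0038760)
-k**2 = -(-1/258)**2 = -1*1/66564 = -1/66564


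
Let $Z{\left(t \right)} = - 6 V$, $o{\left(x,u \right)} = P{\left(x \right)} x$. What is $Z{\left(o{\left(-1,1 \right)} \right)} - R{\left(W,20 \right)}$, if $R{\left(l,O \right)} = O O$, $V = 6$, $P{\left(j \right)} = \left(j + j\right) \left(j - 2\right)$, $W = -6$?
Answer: $-436$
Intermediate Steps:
$P{\left(j \right)} = 2 j \left(-2 + j\right)$
$R{\left(l,O \right)} = O^{2}$
$o{\left(x,u \right)} = 2 x^{2} \left(-2 + x\right)$ ($o{\left(x,u \right)} = 2 x \left(-2 + x\right) x = 2 x^{2} \left(-2 + x\right)$)
$Z{\left(t \right)} = -36$ ($Z{\left(t \right)} = \left(-6\right) 6 = -36$)
$Z{\left(o{\left(-1,1 \right)} \right)} - R{\left(W,20 \right)} = -36 - 20^{2} = -36 - 400 = -436$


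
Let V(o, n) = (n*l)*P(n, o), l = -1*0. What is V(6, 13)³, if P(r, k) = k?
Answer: 0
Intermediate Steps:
l = 0
V(o, n) = 0 (V(o, n) = (n*0)*o = 0*o = 0)
V(6, 13)³ = 0³ = 0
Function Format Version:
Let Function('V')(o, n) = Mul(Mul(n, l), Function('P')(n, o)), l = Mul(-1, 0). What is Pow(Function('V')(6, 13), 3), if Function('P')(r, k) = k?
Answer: 0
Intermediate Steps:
l = 0
Function('V')(o, n) = 0 (Function('V')(o, n) = Mul(Mul(n, 0), o) = Mul(0, o) = 0)
Pow(Function('V')(6, 13), 3) = Pow(0, 3) = 0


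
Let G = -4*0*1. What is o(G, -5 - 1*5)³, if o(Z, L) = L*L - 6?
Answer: 830584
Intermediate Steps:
G = 0 (G = 0*1 = 0)
o(Z, L) = -6 + L² (o(Z, L) = L² - 6 = -6 + L²)
o(G, -5 - 1*5)³ = (-6 + (-5 - 1*5)²)³ = (-6 + (-5 - 5)²)³ = (-6 + (-10)²)³ = (-6 + 100)³ = 94³ = 830584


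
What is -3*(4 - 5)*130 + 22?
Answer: 412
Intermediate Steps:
-3*(4 - 5)*130 + 22 = -3*(-1)*130 + 22 = 3*130 + 22 = 390 + 22 = 412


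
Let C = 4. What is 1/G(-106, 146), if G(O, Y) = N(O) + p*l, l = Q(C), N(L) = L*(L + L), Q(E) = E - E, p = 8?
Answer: 1/22472 ≈ 4.4500e-5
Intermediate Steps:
Q(E) = 0
N(L) = 2*L² (N(L) = L*(2*L) = 2*L²)
l = 0
G(O, Y) = 2*O² (G(O, Y) = 2*O² + 8*0 = 2*O² + 0 = 2*O²)
1/G(-106, 146) = 1/(2*(-106)²) = 1/(2*11236) = 1/22472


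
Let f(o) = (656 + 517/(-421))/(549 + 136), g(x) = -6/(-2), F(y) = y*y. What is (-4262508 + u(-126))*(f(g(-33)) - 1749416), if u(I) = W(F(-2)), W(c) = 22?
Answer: 2150445744527207486/288385 ≈ 7.4569e+12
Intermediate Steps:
F(y) = y**2
g(x) = 3 (g(x) = -6*(-1/2) = 3)
u(I) = 22
f(o) = 275659/288385 (f(o) = (656 + 517*(-1/421))/685 = (656 - 517/421)*(1/685) = (275659/421)*(1/685) = 275659/288385)
(-4262508 + u(-126))*(f(g(-33)) - 1749416) = (-4262508 + 22)*(275659/288385 - 1749416) = -4262486*(-504505057501/288385) = 2150445744527207486/288385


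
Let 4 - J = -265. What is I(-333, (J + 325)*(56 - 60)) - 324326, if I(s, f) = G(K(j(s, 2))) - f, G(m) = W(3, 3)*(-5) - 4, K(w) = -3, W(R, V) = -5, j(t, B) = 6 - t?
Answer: -321929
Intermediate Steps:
J = 269 (J = 4 - 1*(-265) = 4 + 265 = 269)
G(m) = 21 (G(m) = -5*(-5) - 4 = 25 - 4 = 21)
I(s, f) = 21 - f
I(-333, (J + 325)*(56 - 60)) - 324326 = (21 - (269 + 325)*(56 - 60)) - 324326 = (21 - 594*(-4)) - 324326 = (21 - 1*(-2376)) - 324326 = (21 + 2376) - 324326 = 2397 - 324326 = -321929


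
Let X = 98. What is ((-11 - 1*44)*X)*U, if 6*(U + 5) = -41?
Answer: 191345/3 ≈ 63782.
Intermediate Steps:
U = -71/6 (U = -5 + (⅙)*(-41) = -5 - 41/6 = -71/6 ≈ -11.833)
((-11 - 1*44)*X)*U = ((-11 - 1*44)*98)*(-71/6) = ((-11 - 44)*98)*(-71/6) = -55*98*(-71/6) = -5390*(-71/6) = 191345/3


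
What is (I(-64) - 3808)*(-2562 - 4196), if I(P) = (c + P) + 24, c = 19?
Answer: 25876382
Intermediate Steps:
I(P) = 43 + P (I(P) = (19 + P) + 24 = 43 + P)
(I(-64) - 3808)*(-2562 - 4196) = ((43 - 64) - 3808)*(-2562 - 4196) = (-21 - 3808)*(-6758) = -3829*(-6758) = 25876382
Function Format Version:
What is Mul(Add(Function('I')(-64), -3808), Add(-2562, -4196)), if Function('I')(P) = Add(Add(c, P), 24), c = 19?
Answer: 25876382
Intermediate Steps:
Function('I')(P) = Add(43, P) (Function('I')(P) = Add(Add(19, P), 24) = Add(43, P))
Mul(Add(Function('I')(-64), -3808), Add(-2562, -4196)) = Mul(Add(Add(43, -64), -3808), Add(-2562, -4196)) = Mul(Add(-21, -3808), -6758) = Mul(-3829, -6758) = 25876382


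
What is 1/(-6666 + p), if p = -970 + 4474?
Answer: -1/3162 ≈ -0.00031626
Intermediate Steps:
p = 3504
1/(-6666 + p) = 1/(-6666 + 3504) = 1/(-3162) = -1/3162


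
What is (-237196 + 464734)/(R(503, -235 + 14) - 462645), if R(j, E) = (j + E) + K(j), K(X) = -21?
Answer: -12641/25688 ≈ -0.49210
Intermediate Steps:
R(j, E) = -21 + E + j (R(j, E) = (j + E) - 21 = (E + j) - 21 = -21 + E + j)
(-237196 + 464734)/(R(503, -235 + 14) - 462645) = (-237196 + 464734)/((-21 + (-235 + 14) + 503) - 462645) = 227538/((-21 - 221 + 503) - 462645) = 227538/(261 - 462645) = 227538/(-462384) = 227538*(-1/462384) = -12641/25688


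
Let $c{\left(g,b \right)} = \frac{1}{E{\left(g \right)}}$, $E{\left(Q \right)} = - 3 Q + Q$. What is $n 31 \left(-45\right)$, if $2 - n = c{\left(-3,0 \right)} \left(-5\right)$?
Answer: $- \frac{7905}{2} \approx -3952.5$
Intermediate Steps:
$E{\left(Q \right)} = - 2 Q$
$c{\left(g,b \right)} = - \frac{1}{2 g}$ ($c{\left(g,b \right)} = \frac{1}{\left(-2\right) g} = - \frac{1}{2 g}$)
$n = \frac{17}{6}$ ($n = 2 - - \frac{1}{2 \left(-3\right)} \left(-5\right) = 2 - \left(- \frac{1}{2}\right) \left(- \frac{1}{3}\right) \left(-5\right) = 2 - \frac{1}{6} \left(-5\right) = 2 - - \frac{5}{6} = 2 + \frac{5}{6} = \frac{17}{6} \approx 2.8333$)
$n 31 \left(-45\right) = \frac{17}{6} \cdot 31 \left(-45\right) = \frac{527}{6} \left(-45\right) = - \frac{7905}{2}$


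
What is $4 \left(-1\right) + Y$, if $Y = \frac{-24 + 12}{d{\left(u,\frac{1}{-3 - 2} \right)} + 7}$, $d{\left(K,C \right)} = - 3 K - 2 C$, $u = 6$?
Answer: $- \frac{152}{53} \approx -2.8679$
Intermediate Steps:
$Y = \frac{60}{53}$ ($Y = \frac{-24 + 12}{\left(\left(-3\right) 6 - \frac{2}{-3 - 2}\right) + 7} = - \frac{12}{\left(-18 - \frac{2}{-5}\right) + 7} = - \frac{12}{\left(-18 - - \frac{2}{5}\right) + 7} = - \frac{12}{\left(-18 + \frac{2}{5}\right) + 7} = - \frac{12}{- \frac{88}{5} + 7} = - \frac{12}{- \frac{53}{5}} = \left(-12\right) \left(- \frac{5}{53}\right) = \frac{60}{53} \approx 1.1321$)
$4 \left(-1\right) + Y = 4 \left(-1\right) + \frac{60}{53} = -4 + \frac{60}{53} = - \frac{152}{53}$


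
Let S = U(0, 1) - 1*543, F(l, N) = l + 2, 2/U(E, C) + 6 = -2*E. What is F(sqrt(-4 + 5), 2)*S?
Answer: -1630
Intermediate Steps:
U(E, C) = 2/(-6 - 2*E)
F(l, N) = 2 + l
S = -1630/3 (S = -1/(3 + 0) - 1*543 = -1/3 - 543 = -1630/3 ≈ -543.33)
F(sqrt(-4 + 5), 2)*S = (2 + sqrt(-4 + 5))*(-1630/3) = (2 + sqrt(1))*(-1630/3) = (2 + 1)*(-1630/3) = 3*(-1630/3) = -1630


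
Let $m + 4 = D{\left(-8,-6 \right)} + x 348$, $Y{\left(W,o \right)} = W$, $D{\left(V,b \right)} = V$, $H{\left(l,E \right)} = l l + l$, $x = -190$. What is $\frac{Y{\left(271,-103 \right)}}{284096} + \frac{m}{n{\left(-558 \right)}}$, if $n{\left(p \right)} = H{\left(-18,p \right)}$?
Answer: $- \frac{1043764097}{4829632} \approx -216.12$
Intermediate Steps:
$H{\left(l,E \right)} = l + l^{2}$ ($H{\left(l,E \right)} = l^{2} + l = l + l^{2}$)
$n{\left(p \right)} = 306$ ($n{\left(p \right)} = - 18 \left(1 - 18\right) = \left(-18\right) \left(-17\right) = 306$)
$m = -66132$ ($m = -4 - 66128 = -66132$)
$\frac{Y{\left(271,-103 \right)}}{284096} + \frac{m}{n{\left(-558 \right)}} = \frac{271}{284096} - \frac{66132}{306} = 271 \cdot \frac{1}{284096} - \frac{3674}{17} = \frac{271}{284096} - \frac{3674}{17} = - \frac{1043764097}{4829632}$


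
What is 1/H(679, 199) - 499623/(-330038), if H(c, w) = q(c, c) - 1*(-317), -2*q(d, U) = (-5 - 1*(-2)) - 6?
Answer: 321917665/212214434 ≈ 1.5169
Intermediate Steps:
q(d, U) = 9/2 (q(d, U) = -((-5 - 1*(-2)) - 6)/2 = -((-5 + 2) - 6)/2 = -(-3 - 6)/2 = -1/2*(-9) = 9/2)
H(c, w) = 643/2 (H(c, w) = 9/2 - 1*(-317) = 9/2 + 317 = 643/2)
1/H(679, 199) - 499623/(-330038) = 1/(643/2) - 499623/(-330038) = 2/643 - 499623*(-1)/330038 = 2/643 - 1*(-499623/330038) = 2/643 + 499623/330038 = 321917665/212214434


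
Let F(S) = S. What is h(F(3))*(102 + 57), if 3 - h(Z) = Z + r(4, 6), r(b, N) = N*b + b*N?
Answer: -7632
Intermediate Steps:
r(b, N) = 2*N*b (r(b, N) = N*b + N*b = 2*N*b)
h(Z) = -45 - Z (h(Z) = 3 - (Z + 2*6*4) = 3 - (Z + 48) = 3 - (48 + Z) = 3 + (-48 - Z) = -45 - Z)
h(F(3))*(102 + 57) = (-45 - 1*3)*(102 + 57) = (-45 - 3)*159 = -48*159 = -7632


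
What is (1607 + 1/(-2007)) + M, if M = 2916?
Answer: 9077660/2007 ≈ 4523.0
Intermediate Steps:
(1607 + 1/(-2007)) + M = (1607 + 1/(-2007)) + 2916 = (1607 - 1/2007) + 2916 = 3225248/2007 + 2916 = 9077660/2007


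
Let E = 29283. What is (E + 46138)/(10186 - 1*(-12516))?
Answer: 75421/22702 ≈ 3.3222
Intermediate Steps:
(E + 46138)/(10186 - 1*(-12516)) = (29283 + 46138)/(10186 - 1*(-12516)) = 75421/(10186 + 12516) = 75421/22702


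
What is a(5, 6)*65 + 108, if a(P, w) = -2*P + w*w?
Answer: 1798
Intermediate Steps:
a(P, w) = w² - 2*P (a(P, w) = -2*P + w² = w² - 2*P)
a(5, 6)*65 + 108 = (6² - 2*5)*65 + 108 = (36 - 10)*65 + 108 = 26*65 + 108 = 1690 + 108 = 1798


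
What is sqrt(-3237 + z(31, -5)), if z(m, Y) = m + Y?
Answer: 13*I*sqrt(19) ≈ 56.666*I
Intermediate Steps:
z(m, Y) = Y + m
sqrt(-3237 + z(31, -5)) = sqrt(-3237 + (-5 + 31)) = sqrt(-3237 + 26) = sqrt(-3211) = 13*I*sqrt(19)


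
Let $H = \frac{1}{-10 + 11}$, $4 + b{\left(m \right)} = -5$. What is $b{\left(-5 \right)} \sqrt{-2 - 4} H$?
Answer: $- 9 i \sqrt{6} \approx - 22.045 i$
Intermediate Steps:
$b{\left(m \right)} = -9$ ($b{\left(m \right)} = -4 - 5 = -9$)
$H = 1$ ($H = 1^{-1} = 1$)
$b{\left(-5 \right)} \sqrt{-2 - 4} H = - 9 \sqrt{-2 - 4} \cdot 1 = - 9 \sqrt{-6} \cdot 1 = - 9 i \sqrt{6} \cdot 1 = - 9 i \sqrt{6}$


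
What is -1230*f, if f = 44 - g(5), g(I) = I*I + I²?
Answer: 7380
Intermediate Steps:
g(I) = 2*I² (g(I) = I² + I² = 2*I²)
f = -6 (f = 44 - 2*5² = 44 - 2*25 = 44 - 1*50 = 44 - 50 = -6)
-1230*f = -1230*(-6) = 7380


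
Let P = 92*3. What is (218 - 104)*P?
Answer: 31464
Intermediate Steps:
P = 276
(218 - 104)*P = (218 - 104)*276 = 114*276 = 31464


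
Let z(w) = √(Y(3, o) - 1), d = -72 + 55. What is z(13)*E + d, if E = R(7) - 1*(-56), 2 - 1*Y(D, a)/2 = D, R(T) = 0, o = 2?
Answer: -17 + 56*I*√3 ≈ -17.0 + 96.995*I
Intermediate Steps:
Y(D, a) = 4 - 2*D
E = 56 (E = 0 - 1*(-56) = 0 + 56 = 56)
d = -17
z(w) = I*√3 (z(w) = √((4 - 2*3) - 1) = √((4 - 6) - 1) = √(-2 - 1) = √(-3) = I*√3)
z(13)*E + d = (I*√3)*56 - 17 = 56*I*√3 - 17 = -17 + 56*I*√3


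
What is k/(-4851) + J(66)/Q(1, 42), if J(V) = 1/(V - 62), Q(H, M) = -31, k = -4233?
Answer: 173347/200508 ≈ 0.86454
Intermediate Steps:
J(V) = 1/(-62 + V)
k/(-4851) + J(66)/Q(1, 42) = -4233/(-4851) + 1/((-62 + 66)*(-31)) = -4233*(-1/4851) - 1/31/4 = 1411/1617 + (¼)*(-1/31) = 1411/1617 - 1/124 = 173347/200508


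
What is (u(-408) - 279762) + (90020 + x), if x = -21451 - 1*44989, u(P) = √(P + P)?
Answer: -256182 + 4*I*√51 ≈ -2.5618e+5 + 28.566*I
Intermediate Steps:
u(P) = √2*√P (u(P) = √(2*P) = √2*√P)
x = -66440 (x = -21451 - 44989 = -66440)
(u(-408) - 279762) + (90020 + x) = (√2*√(-408) - 279762) + (90020 - 66440) = (√2*(2*I*√102) - 279762) + 23580 = (4*I*√51 - 279762) + 23580 = (-279762 + 4*I*√51) + 23580 = -256182 + 4*I*√51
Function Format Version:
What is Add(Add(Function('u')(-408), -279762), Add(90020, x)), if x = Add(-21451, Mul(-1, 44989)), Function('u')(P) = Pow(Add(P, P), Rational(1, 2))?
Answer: Add(-256182, Mul(4, I, Pow(51, Rational(1, 2)))) ≈ Add(-2.5618e+5, Mul(28.566, I))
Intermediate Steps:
Function('u')(P) = Mul(Pow(2, Rational(1, 2)), Pow(P, Rational(1, 2))) (Function('u')(P) = Pow(Mul(2, P), Rational(1, 2)) = Mul(Pow(2, Rational(1, 2)), Pow(P, Rational(1, 2))))
x = -66440 (x = Add(-21451, -44989) = -66440)
Add(Add(Function('u')(-408), -279762), Add(90020, x)) = Add(Add(Mul(Pow(2, Rational(1, 2)), Pow(-408, Rational(1, 2))), -279762), Add(90020, -66440)) = Add(Add(Mul(Pow(2, Rational(1, 2)), Mul(2, I, Pow(102, Rational(1, 2)))), -279762), 23580) = Add(Add(Mul(4, I, Pow(51, Rational(1, 2))), -279762), 23580) = Add(Add(-279762, Mul(4, I, Pow(51, Rational(1, 2)))), 23580) = Add(-256182, Mul(4, I, Pow(51, Rational(1, 2))))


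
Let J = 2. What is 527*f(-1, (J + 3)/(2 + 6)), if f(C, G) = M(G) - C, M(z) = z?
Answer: 6851/8 ≈ 856.38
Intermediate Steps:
f(C, G) = G - C
527*f(-1, (J + 3)/(2 + 6)) = 527*((2 + 3)/(2 + 6) - 1*(-1)) = 527*(5/8 + 1) = 527*(13/8) = 6851/8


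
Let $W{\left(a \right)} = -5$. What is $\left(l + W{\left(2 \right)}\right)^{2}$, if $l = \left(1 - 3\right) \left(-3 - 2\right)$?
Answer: $25$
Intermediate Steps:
$l = 10$ ($l = \left(1 - 3\right) \left(-5\right) = \left(-2\right) \left(-5\right) = 10$)
$\left(l + W{\left(2 \right)}\right)^{2} = \left(10 - 5\right)^{2} = 5^{2} = 25$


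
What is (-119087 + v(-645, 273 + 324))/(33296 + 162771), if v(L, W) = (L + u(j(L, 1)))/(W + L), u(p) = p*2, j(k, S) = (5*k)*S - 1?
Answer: -5709079/9411216 ≈ -0.60662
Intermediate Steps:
j(k, S) = -1 + 5*S*k (j(k, S) = 5*S*k - 1 = -1 + 5*S*k)
u(p) = 2*p
v(L, W) = (-2 + 11*L)/(L + W) (v(L, W) = (L + 2*(-1 + 5*1*L))/(W + L) = (L + 2*(-1 + 5*L))/(L + W) = (L + (-2 + 10*L))/(L + W) = (-2 + 11*L)/(L + W))
(-119087 + v(-645, 273 + 324))/(33296 + 162771) = (-119087 + (-2 + 11*(-645))/(-645 + (273 + 324)))/(33296 + 162771) = (-119087 + (-2 - 7095)/(-645 + 597))/196067 = (-119087 - 7097/(-48))*(1/196067) = (-119087 - 1/48*(-7097))*(1/196067) = (-119087 + 7097/48)*(1/196067) = -5709079/48*1/196067 = -5709079/9411216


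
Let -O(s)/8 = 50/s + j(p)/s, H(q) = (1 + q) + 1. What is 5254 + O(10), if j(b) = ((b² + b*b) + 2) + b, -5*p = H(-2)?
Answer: 26062/5 ≈ 5212.4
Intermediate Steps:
H(q) = 2 + q
p = 0 (p = -(2 - 2)/5 = -⅕*0 = 0)
j(b) = 2 + b + 2*b² (j(b) = ((b² + b²) + 2) + b = (2*b² + 2) + b = (2 + 2*b²) + b = 2 + b + 2*b²)
O(s) = -416/s (O(s) = -8*(50/s + (2 + 0 + 2*0²)/s) = -8*(50/s + (2 + 0 + 2*0)/s) = -8*(50/s + (2 + 0 + 0)/s) = -8*(50/s + 2/s) = -416/s)
5254 + O(10) = 5254 - 416/10 = 5254 - 416*⅒ = 5254 - 208/5 = 26062/5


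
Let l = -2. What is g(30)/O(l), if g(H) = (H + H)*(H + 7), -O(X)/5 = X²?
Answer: -111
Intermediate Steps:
O(X) = -5*X²
g(H) = 2*H*(7 + H) (g(H) = (2*H)*(7 + H) = 2*H*(7 + H))
g(30)/O(l) = (2*30*(7 + 30))/((-5*(-2)²)) = (2*30*37)/((-5*4)) = 2220/(-20) = 2220*(-1/20) = -111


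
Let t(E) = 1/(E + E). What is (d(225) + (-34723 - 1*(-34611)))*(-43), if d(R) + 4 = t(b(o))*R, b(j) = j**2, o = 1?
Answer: 301/2 ≈ 150.50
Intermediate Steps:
t(E) = 1/(2*E)
d(R) = -4 + R/2 (d(R) = -4 + (1/(2*(1**2)))*R = -4 + ((1/2)/1)*R = -4 + ((1/2)*1)*R = -4 + R/2)
(d(225) + (-34723 - 1*(-34611)))*(-43) = ((-4 + (1/2)*225) + (-34723 - 1*(-34611)))*(-43) = ((-4 + 225/2) + (-34723 + 34611))*(-43) = (217/2 - 112)*(-43) = -7/2*(-43) = 301/2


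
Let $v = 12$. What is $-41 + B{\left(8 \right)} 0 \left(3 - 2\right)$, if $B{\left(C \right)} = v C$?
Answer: $-41$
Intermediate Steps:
$B{\left(C \right)} = 12 C$
$-41 + B{\left(8 \right)} 0 \left(3 - 2\right) = -41 + 12 \cdot 8 \cdot 0 \left(3 - 2\right) = -41 + 96 \cdot 0 \cdot 1 = -41 + 96 \cdot 0 = -41 + 0 = -41$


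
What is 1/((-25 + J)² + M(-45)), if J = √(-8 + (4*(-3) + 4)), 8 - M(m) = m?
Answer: 331/239122 + 50*I/119561 ≈ 0.0013842 + 0.0004182*I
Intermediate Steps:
M(m) = 8 - m
J = 4*I (J = √(-8 + (-12 + 4)) = √(-8 - 8) = √(-16) = 4*I ≈ 4.0*I)
1/((-25 + J)² + M(-45)) = 1/((-25 + 4*I)² + (8 - 1*(-45))) = 1/((-25 + 4*I)² + (8 + 45)) = 1/((-25 + 4*I)² + 53) = 1/(53 + (-25 + 4*I)²)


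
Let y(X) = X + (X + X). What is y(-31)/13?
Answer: -93/13 ≈ -7.1538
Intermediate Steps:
y(X) = 3*X (y(X) = X + 2*X = 3*X)
y(-31)/13 = (3*(-31))/13 = -93*1/13 = -93/13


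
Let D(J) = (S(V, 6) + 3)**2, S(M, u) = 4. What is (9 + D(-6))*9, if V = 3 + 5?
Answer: 522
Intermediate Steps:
V = 8
D(J) = 49 (D(J) = (4 + 3)**2 = 7**2 = 49)
(9 + D(-6))*9 = (9 + 49)*9 = 58*9 = 522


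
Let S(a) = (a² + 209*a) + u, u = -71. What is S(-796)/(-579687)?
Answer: -155727/193229 ≈ -0.80592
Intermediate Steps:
S(a) = -71 + a² + 209*a (S(a) = (a² + 209*a) - 71 = -71 + a² + 209*a)
S(-796)/(-579687) = (-71 + (-796)² + 209*(-796))/(-579687) = (-71 + 633616 - 166364)*(-1/579687) = 467181*(-1/579687) = -155727/193229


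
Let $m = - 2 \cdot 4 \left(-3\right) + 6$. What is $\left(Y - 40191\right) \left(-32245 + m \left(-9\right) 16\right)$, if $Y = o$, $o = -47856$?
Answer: $3219438555$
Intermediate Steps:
$m = 30$ ($m = \left(-2\right) \left(-12\right) + 6 = 24 + 6 = 30$)
$Y = -47856$
$\left(Y - 40191\right) \left(-32245 + m \left(-9\right) 16\right) = \left(-47856 - 40191\right) \left(-32245 + 30 \left(-9\right) 16\right) = - 88047 \left(-32245 - 4320\right) = \left(-88047\right) \left(-36565\right) = 3219438555$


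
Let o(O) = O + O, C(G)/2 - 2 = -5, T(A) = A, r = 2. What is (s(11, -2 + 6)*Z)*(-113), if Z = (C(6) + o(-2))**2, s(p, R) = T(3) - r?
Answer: -11300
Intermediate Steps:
C(G) = -6 (C(G) = 4 + 2*(-5) = 4 - 10 = -6)
s(p, R) = 1 (s(p, R) = 3 - 1*2 = 3 - 2 = 1)
o(O) = 2*O
Z = 100 (Z = (-6 + 2*(-2))**2 = (-6 - 4)**2 = (-10)**2 = 100)
(s(11, -2 + 6)*Z)*(-113) = (1*100)*(-113) = 100*(-113) = -11300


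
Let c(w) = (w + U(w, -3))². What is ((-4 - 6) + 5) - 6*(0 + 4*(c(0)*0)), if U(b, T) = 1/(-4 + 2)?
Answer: -5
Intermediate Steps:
U(b, T) = -½ (U(b, T) = 1/(-2) = -½)
c(w) = (-½ + w)² (c(w) = (w - ½)² = (-½ + w)²)
((-4 - 6) + 5) - 6*(0 + 4*(c(0)*0)) = ((-4 - 6) + 5) - 6*(0 + 4*(((-1 + 2*0)²/4)*0)) = (-10 + 5) - 6*(0 + 4*(((-1 + 0)²/4)*0)) = -5 - 6*(0 + 4*(((¼)*(-1)²)*0)) = -5 - 6*(0 + 4*(((¼)*1)*0)) = -5 - 6*(0 + 4*((¼)*0)) = -5 - 6*(0 + 4*0) = -5 - 6*(0 + 0) = -5 - 6*0 = -5 + 0 = -5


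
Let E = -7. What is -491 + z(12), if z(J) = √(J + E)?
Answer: -491 + √5 ≈ -488.76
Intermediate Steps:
z(J) = √(-7 + J) (z(J) = √(J - 7) = √(-7 + J))
-491 + z(12) = -491 + √(-7 + 12) = -491 + √5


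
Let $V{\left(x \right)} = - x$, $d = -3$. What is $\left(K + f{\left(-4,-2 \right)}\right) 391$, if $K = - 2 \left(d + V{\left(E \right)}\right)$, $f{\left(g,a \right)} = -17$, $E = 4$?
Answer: $-1173$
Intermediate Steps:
$K = 14$ ($K = - 2 \left(-3 - 4\right) = \left(-2\right) \left(-7\right) = 14$)
$\left(K + f{\left(-4,-2 \right)}\right) 391 = \left(14 - 17\right) 391 = \left(-3\right) 391 = -1173$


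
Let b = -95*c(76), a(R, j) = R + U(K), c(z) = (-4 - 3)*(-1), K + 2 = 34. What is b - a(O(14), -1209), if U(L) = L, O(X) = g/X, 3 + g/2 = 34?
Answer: -4910/7 ≈ -701.43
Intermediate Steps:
g = 62 (g = -6 + 2*34 = -6 + 68 = 62)
O(X) = 62/X
K = 32 (K = -2 + 34 = 32)
c(z) = 7 (c(z) = -7*(-1) = 7)
a(R, j) = 32 + R (a(R, j) = R + 32 = 32 + R)
b = -665 (b = -95*7 = -665)
b - a(O(14), -1209) = -665 - (32 + 62/14) = -665 - (32 + 62*(1/14)) = -665 - (32 + 31/7) = -665 - 1*255/7 = -665 - 255/7 = -4910/7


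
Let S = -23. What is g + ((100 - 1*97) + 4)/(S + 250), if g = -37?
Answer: -8392/227 ≈ -36.969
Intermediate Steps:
g + ((100 - 1*97) + 4)/(S + 250) = -37 + ((100 - 1*97) + 4)/(-23 + 250) = -37 + ((100 - 97) + 4)/227 = -37 + (3 + 4)*(1/227) = -37 + 7*(1/227) = -37 + 7/227 = -8392/227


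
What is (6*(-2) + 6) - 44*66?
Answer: -2910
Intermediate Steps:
(6*(-2) + 6) - 44*66 = (-12 + 6) - 2904 = -6 - 2904 = -2910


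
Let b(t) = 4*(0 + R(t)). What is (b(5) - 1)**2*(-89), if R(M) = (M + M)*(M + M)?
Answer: -14168889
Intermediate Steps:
R(M) = 4*M**2 (R(M) = (2*M)*(2*M) = 4*M**2)
b(t) = 16*t**2 (b(t) = 4*(0 + 4*t**2) = 4*(4*t**2) = 16*t**2)
(b(5) - 1)**2*(-89) = (16*5**2 - 1)**2*(-89) = (16*25 - 1)**2*(-89) = (400 - 1)**2*(-89) = 399**2*(-89) = 159201*(-89) = -14168889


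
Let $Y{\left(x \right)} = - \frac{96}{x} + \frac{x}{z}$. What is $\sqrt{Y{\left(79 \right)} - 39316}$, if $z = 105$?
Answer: $\frac{i \sqrt{2705248839405}}{8295} \approx 198.28 i$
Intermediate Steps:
$Y{\left(x \right)} = - \frac{96}{x} + \frac{x}{105}$
$\sqrt{Y{\left(79 \right)} - 39316} = \sqrt{\left(- \frac{96}{79} + \frac{1}{105} \cdot 79\right) - 39316} = \sqrt{\left(\left(-96\right) \frac{1}{79} + \frac{79}{105}\right) - 39316} = \sqrt{\left(- \frac{96}{79} + \frac{79}{105}\right) - 39316} = \sqrt{- \frac{3839}{8295} - 39316} = \sqrt{- \frac{326130059}{8295}} = \frac{i \sqrt{2705248839405}}{8295}$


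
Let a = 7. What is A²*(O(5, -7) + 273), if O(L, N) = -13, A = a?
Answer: 12740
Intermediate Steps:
A = 7
A²*(O(5, -7) + 273) = 7²*(-13 + 273) = 49*260 = 12740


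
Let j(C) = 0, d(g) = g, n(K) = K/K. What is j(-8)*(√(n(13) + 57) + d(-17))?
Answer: 0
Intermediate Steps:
n(K) = 1
j(-8)*(√(n(13) + 57) + d(-17)) = 0*(√(1 + 57) - 17) = 0*(√58 - 17) = 0*(-17 + √58) = 0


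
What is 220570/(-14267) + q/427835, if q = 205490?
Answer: -18287168024/1220784389 ≈ -14.980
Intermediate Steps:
220570/(-14267) + q/427835 = 220570/(-14267) + 205490/427835 = 220570*(-1/14267) + 205490*(1/427835) = -220570/14267 + 41098/85567 = -18287168024/1220784389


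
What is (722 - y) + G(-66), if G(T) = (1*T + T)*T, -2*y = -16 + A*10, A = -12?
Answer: 9366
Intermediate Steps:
y = 68 (y = -(-16 - 12*10)/2 = -(-16 - 120)/2 = -½*(-136) = 68)
G(T) = 2*T² (G(T) = (T + T)*T = (2*T)*T = 2*T²)
(722 - y) + G(-66) = (722 - 1*68) + 2*(-66)² = (722 - 68) + 2*4356 = 654 + 8712 = 9366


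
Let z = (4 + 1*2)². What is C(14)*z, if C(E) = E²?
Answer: 7056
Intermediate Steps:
z = 36 (z = (4 + 2)² = 6² = 36)
C(14)*z = 14²*36 = 196*36 = 7056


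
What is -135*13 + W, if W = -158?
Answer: -1913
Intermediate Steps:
-135*13 + W = -135*13 - 158 = -1755 - 158 = -1913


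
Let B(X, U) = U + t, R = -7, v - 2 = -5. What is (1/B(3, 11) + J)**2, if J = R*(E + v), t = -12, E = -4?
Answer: 2304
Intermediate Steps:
v = -3 (v = 2 - 5 = -3)
B(X, U) = -12 + U (B(X, U) = U - 12 = -12 + U)
J = 49 (J = -7*(-4 - 3) = -7*(-7) = 49)
(1/B(3, 11) + J)**2 = (1/(-12 + 11) + 49)**2 = (1/(-1) + 49)**2 = (-1 + 49)**2 = 48**2 = 2304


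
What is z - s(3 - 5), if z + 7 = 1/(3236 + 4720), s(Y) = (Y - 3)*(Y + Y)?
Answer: -214811/7956 ≈ -27.000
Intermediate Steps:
s(Y) = 2*Y*(-3 + Y) (s(Y) = (-3 + Y)*(2*Y) = 2*Y*(-3 + Y))
z = -55691/7956 (z = -7 + 1/(3236 + 4720) = -7 + 1/7956 = -55691/7956 ≈ -6.9999)
z - s(3 - 5) = -55691/7956 - 2*(3 - 5)*(-3 + (3 - 5)) = -55691/7956 - 2*(-2)*(-3 - 2) = -55691/7956 - 2*(-2)*(-5) = -55691/7956 - 1*20 = -55691/7956 - 20 = -214811/7956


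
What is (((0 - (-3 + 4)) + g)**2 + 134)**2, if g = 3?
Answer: 19044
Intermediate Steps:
(((0 - (-3 + 4)) + g)**2 + 134)**2 = (((0 - (-3 + 4)) + 3)**2 + 134)**2 = (((0 - 1*1) + 3)**2 + 134)**2 = (((0 - 1) + 3)**2 + 134)**2 = ((-1 + 3)**2 + 134)**2 = (2**2 + 134)**2 = (4 + 134)**2 = 138**2 = 19044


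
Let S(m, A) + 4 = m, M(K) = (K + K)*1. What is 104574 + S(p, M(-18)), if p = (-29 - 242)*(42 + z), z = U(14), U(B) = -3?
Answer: 94001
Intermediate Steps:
z = -3
M(K) = 2*K (M(K) = (2*K)*1 = 2*K)
p = -10569 (p = (-29 - 242)*(42 - 3) = -271*39 = -10569)
S(m, A) = -4 + m
104574 + S(p, M(-18)) = 104574 + (-4 - 10569) = 104574 - 10573 = 94001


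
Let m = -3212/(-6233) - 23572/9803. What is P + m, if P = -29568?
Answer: -1806782300272/61102099 ≈ -29570.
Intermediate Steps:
m = -115437040/61102099 (m = -3212*(-1/6233) - 23572*1/9803 = 3212/6233 - 23572/9803 = -115437040/61102099 ≈ -1.8892)
P + m = -29568 - 115437040/61102099 = -1806782300272/61102099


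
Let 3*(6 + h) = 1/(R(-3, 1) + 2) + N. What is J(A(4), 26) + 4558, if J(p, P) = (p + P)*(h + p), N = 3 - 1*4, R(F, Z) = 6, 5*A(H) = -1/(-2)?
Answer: 1758559/400 ≈ 4396.4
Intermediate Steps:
A(H) = ⅒ (A(H) = (-1/(-2))/5 = (-1*(-½))/5 = (⅕)*(½) = ⅒)
N = -1 (N = 3 - 4 = -1)
h = -151/24 (h = -6 + (1/(6 + 2) - 1)/3 = -6 + (1/8 - 1)/3 = -6 + (⅛ - 1)/3 = -6 + (⅓)*(-7/8) = -6 - 7/24 = -151/24 ≈ -6.2917)
J(p, P) = (-151/24 + p)*(P + p) (J(p, P) = (p + P)*(-151/24 + p) = (P + p)*(-151/24 + p) = (-151/24 + p)*(P + p))
J(A(4), 26) + 4558 = ((⅒)² - 151/24*26 - 151/24*⅒ + 26*(⅒)) + 4558 = (1/100 - 1963/12 - 151/240 + 13/5) + 4558 = -64641/400 + 4558 = 1758559/400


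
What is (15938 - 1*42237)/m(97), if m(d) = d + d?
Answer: -26299/194 ≈ -135.56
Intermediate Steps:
m(d) = 2*d
(15938 - 1*42237)/m(97) = (15938 - 1*42237)/((2*97)) = (15938 - 42237)/194 = -26299*1/194 = -26299/194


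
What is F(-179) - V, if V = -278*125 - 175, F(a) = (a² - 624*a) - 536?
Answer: 178126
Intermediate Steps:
F(a) = -536 + a² - 624*a
V = -34925 (V = -34750 - 175 = -34925)
F(-179) - V = (-536 + (-179)² - 624*(-179)) - 1*(-34925) = (-536 + 32041 + 111696) + 34925 = 143201 + 34925 = 178126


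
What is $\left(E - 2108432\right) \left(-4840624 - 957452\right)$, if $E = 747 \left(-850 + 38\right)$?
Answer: $15741753147696$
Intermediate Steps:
$E = -606564$ ($E = 747 \left(-812\right) = -606564$)
$\left(E - 2108432\right) \left(-4840624 - 957452\right) = \left(-606564 - 2108432\right) \left(-4840624 - 957452\right) = \left(-2714996\right) \left(-5798076\right) = 15741753147696$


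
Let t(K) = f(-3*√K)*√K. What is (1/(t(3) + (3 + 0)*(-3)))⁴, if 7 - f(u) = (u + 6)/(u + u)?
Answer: 17621392/3969126001 + 10157056*√3/3969126001 ≈ 0.0088720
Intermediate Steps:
f(u) = 7 - (6 + u)/(2*u) (f(u) = 7 - (u + 6)/(u + u) = 7 - (6 + u)/(2*u))
t(K) = √K*(13/2 + K^(-½)) (t(K) = (13/2 - 3*(-1/(3*√K)))*√K = (13/2 - (-1)/√K)*√K = (13/2 + K^(-½))*√K = √K*(13/2 + K^(-½)))
(1/(t(3) + (3 + 0)*(-3)))⁴ = (1/((1 + 13*√3/2) + (3 + 0)*(-3)))⁴ = (1/((1 + 13*√3/2) + 3*(-3)))⁴ = (1/((1 + 13*√3/2) - 9))⁴ = (1/(-8 + 13*√3/2))⁴ = (-8 + 13*√3/2)⁻⁴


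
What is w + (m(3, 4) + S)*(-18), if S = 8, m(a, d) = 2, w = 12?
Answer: -168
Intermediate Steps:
w + (m(3, 4) + S)*(-18) = 12 + (2 + 8)*(-18) = 12 + 10*(-18) = 12 - 180 = -168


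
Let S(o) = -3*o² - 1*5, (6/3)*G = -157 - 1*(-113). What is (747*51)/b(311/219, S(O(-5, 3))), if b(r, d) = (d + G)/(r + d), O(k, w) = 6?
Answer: 34479196/1095 ≈ 31488.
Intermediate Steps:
G = -22 (G = (-157 - 1*(-113))/2 = (-157 + 113)/2 = (½)*(-44) = -22)
S(o) = -5 - 3*o² (S(o) = -3*o² - 5 = -5 - 3*o²)
b(r, d) = (-22 + d)/(d + r) (b(r, d) = (d - 22)/(r + d) = (-22 + d)/(d + r))
(747*51)/b(311/219, S(O(-5, 3))) = (747*51)/(((-22 + (-5 - 3*6²))/((-5 - 3*6²) + 311/219))) = 38097/(((-22 + (-5 - 3*36))/((-5 - 3*36) + 311*(1/219)))) = 38097/(((-22 + (-5 - 108))/((-5 - 108) + 311/219))) = 38097/(((-22 - 113)/(-113 + 311/219))) = 38097/((-135/(-24436/219))) = 38097/((-219/24436*(-135))) = 38097/(29565/24436) = 38097*(24436/29565) = 34479196/1095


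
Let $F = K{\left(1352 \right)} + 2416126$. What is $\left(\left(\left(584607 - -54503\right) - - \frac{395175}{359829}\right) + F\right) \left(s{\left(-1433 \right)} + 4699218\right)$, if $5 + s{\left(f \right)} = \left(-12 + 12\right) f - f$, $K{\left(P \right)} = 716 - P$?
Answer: $\frac{191357041329790350}{13327} \approx 1.4359 \cdot 10^{13}$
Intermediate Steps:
$F = 2415490$ ($F = \left(716 - 1352\right) + 2416126 = -636 + 2416126 = 2415490$)
$s{\left(f \right)} = -5 - f$ ($s{\left(f \right)} = -5 - \left(f - \left(-12 + 12\right) f\right) = -5 + \left(0 f - f\right) = -5 + \left(0 - f\right) = -5 - f$)
$\left(\left(\left(584607 - -54503\right) - - \frac{395175}{359829}\right) + F\right) \left(s{\left(-1433 \right)} + 4699218\right) = \left(\left(\left(584607 - -54503\right) - - \frac{395175}{359829}\right) + 2415490\right) \left(\left(-5 - -1433\right) + 4699218\right) = \left(\left(\left(584607 + 54503\right) - \left(-395175\right) \frac{1}{359829}\right) + 2415490\right) \left(\left(-5 + 1433\right) + 4699218\right) = \left(\left(639110 - - \frac{131725}{119943}\right) + 2415490\right) \left(1428 + 4699218\right) = \left(\left(639110 + \frac{131725}{119943}\right) + 2415490\right) 4700646 = \left(\frac{76656902455}{119943} + 2415490\right) 4700646 = \frac{366378019525}{119943} \cdot 4700646 = \frac{191357041329790350}{13327}$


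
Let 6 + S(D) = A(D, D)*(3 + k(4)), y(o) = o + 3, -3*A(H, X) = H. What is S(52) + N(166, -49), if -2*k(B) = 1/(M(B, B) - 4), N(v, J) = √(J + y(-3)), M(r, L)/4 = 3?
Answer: -683/12 + 7*I ≈ -56.917 + 7.0*I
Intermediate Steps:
M(r, L) = 12 (M(r, L) = 4*3 = 12)
A(H, X) = -H/3
y(o) = 3 + o
N(v, J) = √J (N(v, J) = √(J + (3 - 3)) = √(J + 0) = √J)
k(B) = -1/16 (k(B) = -1/(2*(12 - 4)) = -½/8 = -½*⅛ = -1/16)
S(D) = -6 - 47*D/48 (S(D) = -6 + (-D/3)*(3 - 1/16) = -6 - D/3*(47/16) = -6 - 47*D/48)
S(52) + N(166, -49) = (-6 - 47/48*52) + √(-49) = (-6 - 611/12) + 7*I = -683/12 + 7*I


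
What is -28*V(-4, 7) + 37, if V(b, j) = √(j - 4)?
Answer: 37 - 28*√3 ≈ -11.497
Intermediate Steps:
V(b, j) = √(-4 + j)
-28*V(-4, 7) + 37 = -28*√(-4 + 7) + 37 = -28*√3 + 37 = 37 - 28*√3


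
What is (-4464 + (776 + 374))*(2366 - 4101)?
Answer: 5749790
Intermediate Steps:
(-4464 + (776 + 374))*(2366 - 4101) = (-4464 + 1150)*(-1735) = -3314*(-1735) = 5749790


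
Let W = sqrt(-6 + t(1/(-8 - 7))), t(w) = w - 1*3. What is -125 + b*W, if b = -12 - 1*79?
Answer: -125 - 182*I*sqrt(510)/15 ≈ -125.0 - 274.01*I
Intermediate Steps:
b = -91 (b = -12 - 79 = -91)
t(w) = -3 + w (t(w) = w - 3 = -3 + w)
W = 2*I*sqrt(510)/15 (W = sqrt(-6 + (-3 + 1/(-8 - 7))) = sqrt(-6 + (-3 + 1/(-15))) = sqrt(-6 + (-3 - 1/15)) = sqrt(-6 - 46/15) = sqrt(-136/15) = 2*I*sqrt(510)/15 ≈ 3.0111*I)
-125 + b*W = -125 - 182*I*sqrt(510)/15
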